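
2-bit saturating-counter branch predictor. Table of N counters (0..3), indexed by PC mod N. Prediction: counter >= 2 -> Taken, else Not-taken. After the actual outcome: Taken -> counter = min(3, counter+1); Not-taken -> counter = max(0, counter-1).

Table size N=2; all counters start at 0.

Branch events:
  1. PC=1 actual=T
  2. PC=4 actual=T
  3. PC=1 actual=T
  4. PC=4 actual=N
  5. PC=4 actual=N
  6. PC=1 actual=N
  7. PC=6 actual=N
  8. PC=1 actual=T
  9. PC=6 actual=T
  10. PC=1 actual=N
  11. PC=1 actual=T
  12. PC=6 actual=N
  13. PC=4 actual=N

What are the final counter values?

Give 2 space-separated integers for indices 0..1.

Answer: 0 2

Derivation:
Ev 1: PC=1 idx=1 pred=N actual=T -> ctr[1]=1
Ev 2: PC=4 idx=0 pred=N actual=T -> ctr[0]=1
Ev 3: PC=1 idx=1 pred=N actual=T -> ctr[1]=2
Ev 4: PC=4 idx=0 pred=N actual=N -> ctr[0]=0
Ev 5: PC=4 idx=0 pred=N actual=N -> ctr[0]=0
Ev 6: PC=1 idx=1 pred=T actual=N -> ctr[1]=1
Ev 7: PC=6 idx=0 pred=N actual=N -> ctr[0]=0
Ev 8: PC=1 idx=1 pred=N actual=T -> ctr[1]=2
Ev 9: PC=6 idx=0 pred=N actual=T -> ctr[0]=1
Ev 10: PC=1 idx=1 pred=T actual=N -> ctr[1]=1
Ev 11: PC=1 idx=1 pred=N actual=T -> ctr[1]=2
Ev 12: PC=6 idx=0 pred=N actual=N -> ctr[0]=0
Ev 13: PC=4 idx=0 pred=N actual=N -> ctr[0]=0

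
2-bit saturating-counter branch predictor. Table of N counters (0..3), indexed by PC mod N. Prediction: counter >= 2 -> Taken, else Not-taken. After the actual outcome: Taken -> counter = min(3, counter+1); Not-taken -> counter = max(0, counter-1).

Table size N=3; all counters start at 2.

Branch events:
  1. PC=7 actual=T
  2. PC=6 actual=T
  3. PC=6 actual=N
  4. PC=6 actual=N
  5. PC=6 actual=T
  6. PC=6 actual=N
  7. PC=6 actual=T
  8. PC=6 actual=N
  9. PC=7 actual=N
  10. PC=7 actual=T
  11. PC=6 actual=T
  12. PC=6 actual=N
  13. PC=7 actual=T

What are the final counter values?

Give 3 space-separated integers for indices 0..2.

Answer: 1 3 2

Derivation:
Ev 1: PC=7 idx=1 pred=T actual=T -> ctr[1]=3
Ev 2: PC=6 idx=0 pred=T actual=T -> ctr[0]=3
Ev 3: PC=6 idx=0 pred=T actual=N -> ctr[0]=2
Ev 4: PC=6 idx=0 pred=T actual=N -> ctr[0]=1
Ev 5: PC=6 idx=0 pred=N actual=T -> ctr[0]=2
Ev 6: PC=6 idx=0 pred=T actual=N -> ctr[0]=1
Ev 7: PC=6 idx=0 pred=N actual=T -> ctr[0]=2
Ev 8: PC=6 idx=0 pred=T actual=N -> ctr[0]=1
Ev 9: PC=7 idx=1 pred=T actual=N -> ctr[1]=2
Ev 10: PC=7 idx=1 pred=T actual=T -> ctr[1]=3
Ev 11: PC=6 idx=0 pred=N actual=T -> ctr[0]=2
Ev 12: PC=6 idx=0 pred=T actual=N -> ctr[0]=1
Ev 13: PC=7 idx=1 pred=T actual=T -> ctr[1]=3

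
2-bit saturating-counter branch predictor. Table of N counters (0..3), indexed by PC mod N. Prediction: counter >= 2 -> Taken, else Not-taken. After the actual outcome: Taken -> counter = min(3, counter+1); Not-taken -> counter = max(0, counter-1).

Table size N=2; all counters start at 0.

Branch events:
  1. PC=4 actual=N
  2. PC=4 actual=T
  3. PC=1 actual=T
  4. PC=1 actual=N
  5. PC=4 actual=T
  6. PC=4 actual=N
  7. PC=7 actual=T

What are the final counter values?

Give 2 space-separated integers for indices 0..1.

Answer: 1 1

Derivation:
Ev 1: PC=4 idx=0 pred=N actual=N -> ctr[0]=0
Ev 2: PC=4 idx=0 pred=N actual=T -> ctr[0]=1
Ev 3: PC=1 idx=1 pred=N actual=T -> ctr[1]=1
Ev 4: PC=1 idx=1 pred=N actual=N -> ctr[1]=0
Ev 5: PC=4 idx=0 pred=N actual=T -> ctr[0]=2
Ev 6: PC=4 idx=0 pred=T actual=N -> ctr[0]=1
Ev 7: PC=7 idx=1 pred=N actual=T -> ctr[1]=1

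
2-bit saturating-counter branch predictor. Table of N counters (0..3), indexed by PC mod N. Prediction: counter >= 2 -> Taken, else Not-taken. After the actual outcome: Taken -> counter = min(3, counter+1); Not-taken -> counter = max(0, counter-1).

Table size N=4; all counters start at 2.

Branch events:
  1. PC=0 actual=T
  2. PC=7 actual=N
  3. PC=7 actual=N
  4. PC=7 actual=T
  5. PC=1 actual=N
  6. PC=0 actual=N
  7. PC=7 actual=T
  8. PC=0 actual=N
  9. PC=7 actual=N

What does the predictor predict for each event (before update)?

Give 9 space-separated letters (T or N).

Answer: T T N N T T N T T

Derivation:
Ev 1: PC=0 idx=0 pred=T actual=T -> ctr[0]=3
Ev 2: PC=7 idx=3 pred=T actual=N -> ctr[3]=1
Ev 3: PC=7 idx=3 pred=N actual=N -> ctr[3]=0
Ev 4: PC=7 idx=3 pred=N actual=T -> ctr[3]=1
Ev 5: PC=1 idx=1 pred=T actual=N -> ctr[1]=1
Ev 6: PC=0 idx=0 pred=T actual=N -> ctr[0]=2
Ev 7: PC=7 idx=3 pred=N actual=T -> ctr[3]=2
Ev 8: PC=0 idx=0 pred=T actual=N -> ctr[0]=1
Ev 9: PC=7 idx=3 pred=T actual=N -> ctr[3]=1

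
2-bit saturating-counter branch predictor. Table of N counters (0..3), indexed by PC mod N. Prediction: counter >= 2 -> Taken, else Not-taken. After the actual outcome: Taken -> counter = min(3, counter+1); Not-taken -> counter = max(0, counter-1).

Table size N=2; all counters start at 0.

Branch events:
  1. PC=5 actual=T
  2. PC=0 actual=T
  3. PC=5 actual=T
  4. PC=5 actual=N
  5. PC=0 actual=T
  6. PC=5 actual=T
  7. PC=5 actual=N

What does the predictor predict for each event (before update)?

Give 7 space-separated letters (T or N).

Ev 1: PC=5 idx=1 pred=N actual=T -> ctr[1]=1
Ev 2: PC=0 idx=0 pred=N actual=T -> ctr[0]=1
Ev 3: PC=5 idx=1 pred=N actual=T -> ctr[1]=2
Ev 4: PC=5 idx=1 pred=T actual=N -> ctr[1]=1
Ev 5: PC=0 idx=0 pred=N actual=T -> ctr[0]=2
Ev 6: PC=5 idx=1 pred=N actual=T -> ctr[1]=2
Ev 7: PC=5 idx=1 pred=T actual=N -> ctr[1]=1

Answer: N N N T N N T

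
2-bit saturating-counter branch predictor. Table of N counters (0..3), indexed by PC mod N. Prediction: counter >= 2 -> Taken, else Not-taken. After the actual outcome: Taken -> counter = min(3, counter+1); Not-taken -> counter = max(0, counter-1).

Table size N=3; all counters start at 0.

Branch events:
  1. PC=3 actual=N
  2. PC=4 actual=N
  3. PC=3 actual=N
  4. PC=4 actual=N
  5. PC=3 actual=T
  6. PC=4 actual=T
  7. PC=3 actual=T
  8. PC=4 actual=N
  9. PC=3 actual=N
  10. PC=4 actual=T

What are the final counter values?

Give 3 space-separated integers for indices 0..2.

Ev 1: PC=3 idx=0 pred=N actual=N -> ctr[0]=0
Ev 2: PC=4 idx=1 pred=N actual=N -> ctr[1]=0
Ev 3: PC=3 idx=0 pred=N actual=N -> ctr[0]=0
Ev 4: PC=4 idx=1 pred=N actual=N -> ctr[1]=0
Ev 5: PC=3 idx=0 pred=N actual=T -> ctr[0]=1
Ev 6: PC=4 idx=1 pred=N actual=T -> ctr[1]=1
Ev 7: PC=3 idx=0 pred=N actual=T -> ctr[0]=2
Ev 8: PC=4 idx=1 pred=N actual=N -> ctr[1]=0
Ev 9: PC=3 idx=0 pred=T actual=N -> ctr[0]=1
Ev 10: PC=4 idx=1 pred=N actual=T -> ctr[1]=1

Answer: 1 1 0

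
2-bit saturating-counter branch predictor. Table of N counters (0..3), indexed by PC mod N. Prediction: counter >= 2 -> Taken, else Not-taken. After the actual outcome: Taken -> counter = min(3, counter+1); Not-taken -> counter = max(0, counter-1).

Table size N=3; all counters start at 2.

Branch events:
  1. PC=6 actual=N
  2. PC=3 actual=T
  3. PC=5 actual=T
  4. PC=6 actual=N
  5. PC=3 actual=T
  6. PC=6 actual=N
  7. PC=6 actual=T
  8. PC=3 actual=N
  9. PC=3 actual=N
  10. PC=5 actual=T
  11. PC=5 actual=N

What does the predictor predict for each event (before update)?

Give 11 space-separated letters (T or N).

Answer: T N T T N T N T N T T

Derivation:
Ev 1: PC=6 idx=0 pred=T actual=N -> ctr[0]=1
Ev 2: PC=3 idx=0 pred=N actual=T -> ctr[0]=2
Ev 3: PC=5 idx=2 pred=T actual=T -> ctr[2]=3
Ev 4: PC=6 idx=0 pred=T actual=N -> ctr[0]=1
Ev 5: PC=3 idx=0 pred=N actual=T -> ctr[0]=2
Ev 6: PC=6 idx=0 pred=T actual=N -> ctr[0]=1
Ev 7: PC=6 idx=0 pred=N actual=T -> ctr[0]=2
Ev 8: PC=3 idx=0 pred=T actual=N -> ctr[0]=1
Ev 9: PC=3 idx=0 pred=N actual=N -> ctr[0]=0
Ev 10: PC=5 idx=2 pred=T actual=T -> ctr[2]=3
Ev 11: PC=5 idx=2 pred=T actual=N -> ctr[2]=2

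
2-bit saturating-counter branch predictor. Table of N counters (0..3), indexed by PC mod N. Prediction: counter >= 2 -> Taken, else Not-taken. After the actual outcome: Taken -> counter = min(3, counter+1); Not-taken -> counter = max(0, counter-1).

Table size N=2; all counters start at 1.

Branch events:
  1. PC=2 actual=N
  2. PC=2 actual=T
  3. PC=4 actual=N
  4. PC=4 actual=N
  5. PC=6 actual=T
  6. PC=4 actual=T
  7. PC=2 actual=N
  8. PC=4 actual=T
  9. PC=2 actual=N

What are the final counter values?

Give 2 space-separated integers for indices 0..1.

Answer: 1 1

Derivation:
Ev 1: PC=2 idx=0 pred=N actual=N -> ctr[0]=0
Ev 2: PC=2 idx=0 pred=N actual=T -> ctr[0]=1
Ev 3: PC=4 idx=0 pred=N actual=N -> ctr[0]=0
Ev 4: PC=4 idx=0 pred=N actual=N -> ctr[0]=0
Ev 5: PC=6 idx=0 pred=N actual=T -> ctr[0]=1
Ev 6: PC=4 idx=0 pred=N actual=T -> ctr[0]=2
Ev 7: PC=2 idx=0 pred=T actual=N -> ctr[0]=1
Ev 8: PC=4 idx=0 pred=N actual=T -> ctr[0]=2
Ev 9: PC=2 idx=0 pred=T actual=N -> ctr[0]=1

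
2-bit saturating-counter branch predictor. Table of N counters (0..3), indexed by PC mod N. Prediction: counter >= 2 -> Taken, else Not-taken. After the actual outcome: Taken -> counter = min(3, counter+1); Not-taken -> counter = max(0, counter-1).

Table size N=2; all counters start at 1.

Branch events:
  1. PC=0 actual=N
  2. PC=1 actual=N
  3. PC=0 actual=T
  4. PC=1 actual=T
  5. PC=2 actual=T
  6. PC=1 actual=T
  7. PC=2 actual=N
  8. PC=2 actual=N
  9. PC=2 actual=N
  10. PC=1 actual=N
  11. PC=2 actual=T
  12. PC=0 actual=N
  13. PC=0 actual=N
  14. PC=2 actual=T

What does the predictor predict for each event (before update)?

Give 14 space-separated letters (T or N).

Answer: N N N N N N T N N T N N N N

Derivation:
Ev 1: PC=0 idx=0 pred=N actual=N -> ctr[0]=0
Ev 2: PC=1 idx=1 pred=N actual=N -> ctr[1]=0
Ev 3: PC=0 idx=0 pred=N actual=T -> ctr[0]=1
Ev 4: PC=1 idx=1 pred=N actual=T -> ctr[1]=1
Ev 5: PC=2 idx=0 pred=N actual=T -> ctr[0]=2
Ev 6: PC=1 idx=1 pred=N actual=T -> ctr[1]=2
Ev 7: PC=2 idx=0 pred=T actual=N -> ctr[0]=1
Ev 8: PC=2 idx=0 pred=N actual=N -> ctr[0]=0
Ev 9: PC=2 idx=0 pred=N actual=N -> ctr[0]=0
Ev 10: PC=1 idx=1 pred=T actual=N -> ctr[1]=1
Ev 11: PC=2 idx=0 pred=N actual=T -> ctr[0]=1
Ev 12: PC=0 idx=0 pred=N actual=N -> ctr[0]=0
Ev 13: PC=0 idx=0 pred=N actual=N -> ctr[0]=0
Ev 14: PC=2 idx=0 pred=N actual=T -> ctr[0]=1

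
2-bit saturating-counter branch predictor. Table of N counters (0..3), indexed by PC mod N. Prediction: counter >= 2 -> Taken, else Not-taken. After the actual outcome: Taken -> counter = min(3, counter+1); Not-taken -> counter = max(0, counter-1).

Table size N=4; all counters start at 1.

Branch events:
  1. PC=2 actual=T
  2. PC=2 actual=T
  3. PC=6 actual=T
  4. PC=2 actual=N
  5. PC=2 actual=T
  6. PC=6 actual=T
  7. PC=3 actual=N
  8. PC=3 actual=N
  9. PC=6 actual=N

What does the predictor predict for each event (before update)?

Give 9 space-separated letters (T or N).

Answer: N T T T T T N N T

Derivation:
Ev 1: PC=2 idx=2 pred=N actual=T -> ctr[2]=2
Ev 2: PC=2 idx=2 pred=T actual=T -> ctr[2]=3
Ev 3: PC=6 idx=2 pred=T actual=T -> ctr[2]=3
Ev 4: PC=2 idx=2 pred=T actual=N -> ctr[2]=2
Ev 5: PC=2 idx=2 pred=T actual=T -> ctr[2]=3
Ev 6: PC=6 idx=2 pred=T actual=T -> ctr[2]=3
Ev 7: PC=3 idx=3 pred=N actual=N -> ctr[3]=0
Ev 8: PC=3 idx=3 pred=N actual=N -> ctr[3]=0
Ev 9: PC=6 idx=2 pred=T actual=N -> ctr[2]=2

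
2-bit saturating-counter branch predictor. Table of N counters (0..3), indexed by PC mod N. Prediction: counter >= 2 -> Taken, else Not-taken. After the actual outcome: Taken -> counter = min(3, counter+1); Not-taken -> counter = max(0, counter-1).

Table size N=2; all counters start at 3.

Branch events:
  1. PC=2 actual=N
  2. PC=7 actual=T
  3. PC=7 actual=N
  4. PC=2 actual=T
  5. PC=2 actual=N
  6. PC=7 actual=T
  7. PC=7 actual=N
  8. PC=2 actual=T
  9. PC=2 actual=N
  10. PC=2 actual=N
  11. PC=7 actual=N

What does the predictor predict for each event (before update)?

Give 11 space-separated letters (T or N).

Ev 1: PC=2 idx=0 pred=T actual=N -> ctr[0]=2
Ev 2: PC=7 idx=1 pred=T actual=T -> ctr[1]=3
Ev 3: PC=7 idx=1 pred=T actual=N -> ctr[1]=2
Ev 4: PC=2 idx=0 pred=T actual=T -> ctr[0]=3
Ev 5: PC=2 idx=0 pred=T actual=N -> ctr[0]=2
Ev 6: PC=7 idx=1 pred=T actual=T -> ctr[1]=3
Ev 7: PC=7 idx=1 pred=T actual=N -> ctr[1]=2
Ev 8: PC=2 idx=0 pred=T actual=T -> ctr[0]=3
Ev 9: PC=2 idx=0 pred=T actual=N -> ctr[0]=2
Ev 10: PC=2 idx=0 pred=T actual=N -> ctr[0]=1
Ev 11: PC=7 idx=1 pred=T actual=N -> ctr[1]=1

Answer: T T T T T T T T T T T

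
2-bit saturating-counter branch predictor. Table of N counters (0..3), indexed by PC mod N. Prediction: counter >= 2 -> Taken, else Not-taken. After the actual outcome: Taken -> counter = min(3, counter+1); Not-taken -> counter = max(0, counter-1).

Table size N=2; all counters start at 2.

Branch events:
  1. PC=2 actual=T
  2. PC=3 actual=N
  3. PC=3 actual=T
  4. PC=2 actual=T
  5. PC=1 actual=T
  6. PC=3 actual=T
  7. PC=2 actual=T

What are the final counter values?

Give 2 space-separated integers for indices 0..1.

Answer: 3 3

Derivation:
Ev 1: PC=2 idx=0 pred=T actual=T -> ctr[0]=3
Ev 2: PC=3 idx=1 pred=T actual=N -> ctr[1]=1
Ev 3: PC=3 idx=1 pred=N actual=T -> ctr[1]=2
Ev 4: PC=2 idx=0 pred=T actual=T -> ctr[0]=3
Ev 5: PC=1 idx=1 pred=T actual=T -> ctr[1]=3
Ev 6: PC=3 idx=1 pred=T actual=T -> ctr[1]=3
Ev 7: PC=2 idx=0 pred=T actual=T -> ctr[0]=3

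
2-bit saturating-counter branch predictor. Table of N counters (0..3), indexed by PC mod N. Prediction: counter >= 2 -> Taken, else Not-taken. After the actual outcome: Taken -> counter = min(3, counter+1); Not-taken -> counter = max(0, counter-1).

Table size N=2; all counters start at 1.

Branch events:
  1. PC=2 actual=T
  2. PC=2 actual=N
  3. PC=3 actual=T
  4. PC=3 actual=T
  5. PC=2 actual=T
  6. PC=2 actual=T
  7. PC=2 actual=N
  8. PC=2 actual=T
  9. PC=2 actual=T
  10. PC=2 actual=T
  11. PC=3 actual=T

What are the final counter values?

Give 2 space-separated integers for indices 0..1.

Ev 1: PC=2 idx=0 pred=N actual=T -> ctr[0]=2
Ev 2: PC=2 idx=0 pred=T actual=N -> ctr[0]=1
Ev 3: PC=3 idx=1 pred=N actual=T -> ctr[1]=2
Ev 4: PC=3 idx=1 pred=T actual=T -> ctr[1]=3
Ev 5: PC=2 idx=0 pred=N actual=T -> ctr[0]=2
Ev 6: PC=2 idx=0 pred=T actual=T -> ctr[0]=3
Ev 7: PC=2 idx=0 pred=T actual=N -> ctr[0]=2
Ev 8: PC=2 idx=0 pred=T actual=T -> ctr[0]=3
Ev 9: PC=2 idx=0 pred=T actual=T -> ctr[0]=3
Ev 10: PC=2 idx=0 pred=T actual=T -> ctr[0]=3
Ev 11: PC=3 idx=1 pred=T actual=T -> ctr[1]=3

Answer: 3 3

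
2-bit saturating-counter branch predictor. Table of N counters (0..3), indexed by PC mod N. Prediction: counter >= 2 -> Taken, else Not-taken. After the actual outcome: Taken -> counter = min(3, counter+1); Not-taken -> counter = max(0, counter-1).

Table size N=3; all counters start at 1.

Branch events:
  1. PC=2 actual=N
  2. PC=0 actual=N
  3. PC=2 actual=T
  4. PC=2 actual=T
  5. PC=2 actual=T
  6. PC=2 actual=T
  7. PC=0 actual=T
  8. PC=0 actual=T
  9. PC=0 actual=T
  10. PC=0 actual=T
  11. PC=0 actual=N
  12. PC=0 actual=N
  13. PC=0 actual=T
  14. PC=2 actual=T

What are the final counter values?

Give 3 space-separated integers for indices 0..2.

Ev 1: PC=2 idx=2 pred=N actual=N -> ctr[2]=0
Ev 2: PC=0 idx=0 pred=N actual=N -> ctr[0]=0
Ev 3: PC=2 idx=2 pred=N actual=T -> ctr[2]=1
Ev 4: PC=2 idx=2 pred=N actual=T -> ctr[2]=2
Ev 5: PC=2 idx=2 pred=T actual=T -> ctr[2]=3
Ev 6: PC=2 idx=2 pred=T actual=T -> ctr[2]=3
Ev 7: PC=0 idx=0 pred=N actual=T -> ctr[0]=1
Ev 8: PC=0 idx=0 pred=N actual=T -> ctr[0]=2
Ev 9: PC=0 idx=0 pred=T actual=T -> ctr[0]=3
Ev 10: PC=0 idx=0 pred=T actual=T -> ctr[0]=3
Ev 11: PC=0 idx=0 pred=T actual=N -> ctr[0]=2
Ev 12: PC=0 idx=0 pred=T actual=N -> ctr[0]=1
Ev 13: PC=0 idx=0 pred=N actual=T -> ctr[0]=2
Ev 14: PC=2 idx=2 pred=T actual=T -> ctr[2]=3

Answer: 2 1 3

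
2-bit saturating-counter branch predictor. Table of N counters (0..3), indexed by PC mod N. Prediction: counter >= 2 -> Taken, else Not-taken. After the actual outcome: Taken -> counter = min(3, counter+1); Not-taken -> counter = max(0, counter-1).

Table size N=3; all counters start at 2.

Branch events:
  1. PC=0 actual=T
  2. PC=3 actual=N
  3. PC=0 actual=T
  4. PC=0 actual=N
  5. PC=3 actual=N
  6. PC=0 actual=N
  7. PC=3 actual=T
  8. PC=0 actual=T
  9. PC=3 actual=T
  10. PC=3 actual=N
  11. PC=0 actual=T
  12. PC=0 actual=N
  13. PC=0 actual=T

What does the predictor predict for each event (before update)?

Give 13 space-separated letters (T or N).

Ev 1: PC=0 idx=0 pred=T actual=T -> ctr[0]=3
Ev 2: PC=3 idx=0 pred=T actual=N -> ctr[0]=2
Ev 3: PC=0 idx=0 pred=T actual=T -> ctr[0]=3
Ev 4: PC=0 idx=0 pred=T actual=N -> ctr[0]=2
Ev 5: PC=3 idx=0 pred=T actual=N -> ctr[0]=1
Ev 6: PC=0 idx=0 pred=N actual=N -> ctr[0]=0
Ev 7: PC=3 idx=0 pred=N actual=T -> ctr[0]=1
Ev 8: PC=0 idx=0 pred=N actual=T -> ctr[0]=2
Ev 9: PC=3 idx=0 pred=T actual=T -> ctr[0]=3
Ev 10: PC=3 idx=0 pred=T actual=N -> ctr[0]=2
Ev 11: PC=0 idx=0 pred=T actual=T -> ctr[0]=3
Ev 12: PC=0 idx=0 pred=T actual=N -> ctr[0]=2
Ev 13: PC=0 idx=0 pred=T actual=T -> ctr[0]=3

Answer: T T T T T N N N T T T T T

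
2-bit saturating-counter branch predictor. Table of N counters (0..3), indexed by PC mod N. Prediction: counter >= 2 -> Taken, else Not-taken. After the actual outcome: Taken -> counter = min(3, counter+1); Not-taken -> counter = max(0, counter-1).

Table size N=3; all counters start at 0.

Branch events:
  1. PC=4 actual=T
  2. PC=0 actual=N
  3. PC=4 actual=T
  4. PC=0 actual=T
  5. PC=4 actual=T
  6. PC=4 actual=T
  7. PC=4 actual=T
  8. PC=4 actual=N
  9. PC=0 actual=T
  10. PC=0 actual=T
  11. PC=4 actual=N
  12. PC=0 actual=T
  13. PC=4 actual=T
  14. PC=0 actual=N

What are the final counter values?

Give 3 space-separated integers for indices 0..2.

Answer: 2 2 0

Derivation:
Ev 1: PC=4 idx=1 pred=N actual=T -> ctr[1]=1
Ev 2: PC=0 idx=0 pred=N actual=N -> ctr[0]=0
Ev 3: PC=4 idx=1 pred=N actual=T -> ctr[1]=2
Ev 4: PC=0 idx=0 pred=N actual=T -> ctr[0]=1
Ev 5: PC=4 idx=1 pred=T actual=T -> ctr[1]=3
Ev 6: PC=4 idx=1 pred=T actual=T -> ctr[1]=3
Ev 7: PC=4 idx=1 pred=T actual=T -> ctr[1]=3
Ev 8: PC=4 idx=1 pred=T actual=N -> ctr[1]=2
Ev 9: PC=0 idx=0 pred=N actual=T -> ctr[0]=2
Ev 10: PC=0 idx=0 pred=T actual=T -> ctr[0]=3
Ev 11: PC=4 idx=1 pred=T actual=N -> ctr[1]=1
Ev 12: PC=0 idx=0 pred=T actual=T -> ctr[0]=3
Ev 13: PC=4 idx=1 pred=N actual=T -> ctr[1]=2
Ev 14: PC=0 idx=0 pred=T actual=N -> ctr[0]=2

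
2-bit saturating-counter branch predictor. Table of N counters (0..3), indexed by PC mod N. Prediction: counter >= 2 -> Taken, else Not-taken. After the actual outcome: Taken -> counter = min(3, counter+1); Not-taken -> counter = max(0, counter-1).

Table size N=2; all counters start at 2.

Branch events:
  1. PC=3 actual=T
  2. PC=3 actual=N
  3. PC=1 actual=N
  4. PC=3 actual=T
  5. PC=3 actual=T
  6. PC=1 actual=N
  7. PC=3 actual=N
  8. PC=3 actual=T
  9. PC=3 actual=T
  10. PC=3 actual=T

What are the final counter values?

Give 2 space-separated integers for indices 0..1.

Ev 1: PC=3 idx=1 pred=T actual=T -> ctr[1]=3
Ev 2: PC=3 idx=1 pred=T actual=N -> ctr[1]=2
Ev 3: PC=1 idx=1 pred=T actual=N -> ctr[1]=1
Ev 4: PC=3 idx=1 pred=N actual=T -> ctr[1]=2
Ev 5: PC=3 idx=1 pred=T actual=T -> ctr[1]=3
Ev 6: PC=1 idx=1 pred=T actual=N -> ctr[1]=2
Ev 7: PC=3 idx=1 pred=T actual=N -> ctr[1]=1
Ev 8: PC=3 idx=1 pred=N actual=T -> ctr[1]=2
Ev 9: PC=3 idx=1 pred=T actual=T -> ctr[1]=3
Ev 10: PC=3 idx=1 pred=T actual=T -> ctr[1]=3

Answer: 2 3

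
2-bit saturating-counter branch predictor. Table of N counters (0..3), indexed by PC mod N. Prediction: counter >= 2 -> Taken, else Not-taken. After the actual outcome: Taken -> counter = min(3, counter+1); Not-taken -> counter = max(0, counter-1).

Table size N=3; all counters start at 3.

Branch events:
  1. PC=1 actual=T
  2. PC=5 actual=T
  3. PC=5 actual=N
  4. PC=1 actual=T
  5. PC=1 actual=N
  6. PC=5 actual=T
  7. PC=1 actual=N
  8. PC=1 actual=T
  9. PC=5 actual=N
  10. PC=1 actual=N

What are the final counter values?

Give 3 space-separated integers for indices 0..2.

Ev 1: PC=1 idx=1 pred=T actual=T -> ctr[1]=3
Ev 2: PC=5 idx=2 pred=T actual=T -> ctr[2]=3
Ev 3: PC=5 idx=2 pred=T actual=N -> ctr[2]=2
Ev 4: PC=1 idx=1 pred=T actual=T -> ctr[1]=3
Ev 5: PC=1 idx=1 pred=T actual=N -> ctr[1]=2
Ev 6: PC=5 idx=2 pred=T actual=T -> ctr[2]=3
Ev 7: PC=1 idx=1 pred=T actual=N -> ctr[1]=1
Ev 8: PC=1 idx=1 pred=N actual=T -> ctr[1]=2
Ev 9: PC=5 idx=2 pred=T actual=N -> ctr[2]=2
Ev 10: PC=1 idx=1 pred=T actual=N -> ctr[1]=1

Answer: 3 1 2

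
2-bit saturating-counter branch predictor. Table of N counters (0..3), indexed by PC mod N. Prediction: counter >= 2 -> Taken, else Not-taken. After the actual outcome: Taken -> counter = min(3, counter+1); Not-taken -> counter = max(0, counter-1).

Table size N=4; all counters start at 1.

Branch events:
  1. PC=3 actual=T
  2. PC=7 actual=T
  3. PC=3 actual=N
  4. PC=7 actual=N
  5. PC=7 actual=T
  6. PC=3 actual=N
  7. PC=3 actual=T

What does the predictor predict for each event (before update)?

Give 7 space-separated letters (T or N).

Answer: N T T T N T N

Derivation:
Ev 1: PC=3 idx=3 pred=N actual=T -> ctr[3]=2
Ev 2: PC=7 idx=3 pred=T actual=T -> ctr[3]=3
Ev 3: PC=3 idx=3 pred=T actual=N -> ctr[3]=2
Ev 4: PC=7 idx=3 pred=T actual=N -> ctr[3]=1
Ev 5: PC=7 idx=3 pred=N actual=T -> ctr[3]=2
Ev 6: PC=3 idx=3 pred=T actual=N -> ctr[3]=1
Ev 7: PC=3 idx=3 pred=N actual=T -> ctr[3]=2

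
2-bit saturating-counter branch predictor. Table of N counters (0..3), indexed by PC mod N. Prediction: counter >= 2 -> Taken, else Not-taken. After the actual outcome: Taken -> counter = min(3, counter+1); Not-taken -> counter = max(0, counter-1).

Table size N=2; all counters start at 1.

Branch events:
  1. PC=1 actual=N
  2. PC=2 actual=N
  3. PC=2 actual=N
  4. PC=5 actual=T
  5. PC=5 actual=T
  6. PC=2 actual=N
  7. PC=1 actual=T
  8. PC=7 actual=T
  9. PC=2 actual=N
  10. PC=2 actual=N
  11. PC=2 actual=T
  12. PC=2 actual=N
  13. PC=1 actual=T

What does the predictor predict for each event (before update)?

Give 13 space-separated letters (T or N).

Answer: N N N N N N T T N N N N T

Derivation:
Ev 1: PC=1 idx=1 pred=N actual=N -> ctr[1]=0
Ev 2: PC=2 idx=0 pred=N actual=N -> ctr[0]=0
Ev 3: PC=2 idx=0 pred=N actual=N -> ctr[0]=0
Ev 4: PC=5 idx=1 pred=N actual=T -> ctr[1]=1
Ev 5: PC=5 idx=1 pred=N actual=T -> ctr[1]=2
Ev 6: PC=2 idx=0 pred=N actual=N -> ctr[0]=0
Ev 7: PC=1 idx=1 pred=T actual=T -> ctr[1]=3
Ev 8: PC=7 idx=1 pred=T actual=T -> ctr[1]=3
Ev 9: PC=2 idx=0 pred=N actual=N -> ctr[0]=0
Ev 10: PC=2 idx=0 pred=N actual=N -> ctr[0]=0
Ev 11: PC=2 idx=0 pred=N actual=T -> ctr[0]=1
Ev 12: PC=2 idx=0 pred=N actual=N -> ctr[0]=0
Ev 13: PC=1 idx=1 pred=T actual=T -> ctr[1]=3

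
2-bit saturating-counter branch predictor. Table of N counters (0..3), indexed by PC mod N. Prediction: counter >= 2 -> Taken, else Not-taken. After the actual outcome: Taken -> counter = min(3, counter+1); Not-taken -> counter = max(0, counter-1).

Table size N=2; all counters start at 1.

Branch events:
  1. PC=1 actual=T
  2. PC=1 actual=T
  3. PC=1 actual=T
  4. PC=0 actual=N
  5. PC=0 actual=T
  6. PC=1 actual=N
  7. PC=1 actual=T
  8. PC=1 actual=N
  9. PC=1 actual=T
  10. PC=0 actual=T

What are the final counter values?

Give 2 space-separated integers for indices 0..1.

Ev 1: PC=1 idx=1 pred=N actual=T -> ctr[1]=2
Ev 2: PC=1 idx=1 pred=T actual=T -> ctr[1]=3
Ev 3: PC=1 idx=1 pred=T actual=T -> ctr[1]=3
Ev 4: PC=0 idx=0 pred=N actual=N -> ctr[0]=0
Ev 5: PC=0 idx=0 pred=N actual=T -> ctr[0]=1
Ev 6: PC=1 idx=1 pred=T actual=N -> ctr[1]=2
Ev 7: PC=1 idx=1 pred=T actual=T -> ctr[1]=3
Ev 8: PC=1 idx=1 pred=T actual=N -> ctr[1]=2
Ev 9: PC=1 idx=1 pred=T actual=T -> ctr[1]=3
Ev 10: PC=0 idx=0 pred=N actual=T -> ctr[0]=2

Answer: 2 3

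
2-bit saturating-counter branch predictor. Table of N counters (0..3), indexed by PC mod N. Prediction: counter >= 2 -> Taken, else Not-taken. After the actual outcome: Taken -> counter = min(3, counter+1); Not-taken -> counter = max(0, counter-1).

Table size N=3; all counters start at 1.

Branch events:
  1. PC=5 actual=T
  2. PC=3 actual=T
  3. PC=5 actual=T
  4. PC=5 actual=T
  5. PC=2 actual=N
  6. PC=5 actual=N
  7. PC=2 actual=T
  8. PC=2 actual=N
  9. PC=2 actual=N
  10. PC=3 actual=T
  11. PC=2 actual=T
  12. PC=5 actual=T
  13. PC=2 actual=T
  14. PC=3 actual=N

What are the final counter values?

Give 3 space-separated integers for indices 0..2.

Answer: 2 1 3

Derivation:
Ev 1: PC=5 idx=2 pred=N actual=T -> ctr[2]=2
Ev 2: PC=3 idx=0 pred=N actual=T -> ctr[0]=2
Ev 3: PC=5 idx=2 pred=T actual=T -> ctr[2]=3
Ev 4: PC=5 idx=2 pred=T actual=T -> ctr[2]=3
Ev 5: PC=2 idx=2 pred=T actual=N -> ctr[2]=2
Ev 6: PC=5 idx=2 pred=T actual=N -> ctr[2]=1
Ev 7: PC=2 idx=2 pred=N actual=T -> ctr[2]=2
Ev 8: PC=2 idx=2 pred=T actual=N -> ctr[2]=1
Ev 9: PC=2 idx=2 pred=N actual=N -> ctr[2]=0
Ev 10: PC=3 idx=0 pred=T actual=T -> ctr[0]=3
Ev 11: PC=2 idx=2 pred=N actual=T -> ctr[2]=1
Ev 12: PC=5 idx=2 pred=N actual=T -> ctr[2]=2
Ev 13: PC=2 idx=2 pred=T actual=T -> ctr[2]=3
Ev 14: PC=3 idx=0 pred=T actual=N -> ctr[0]=2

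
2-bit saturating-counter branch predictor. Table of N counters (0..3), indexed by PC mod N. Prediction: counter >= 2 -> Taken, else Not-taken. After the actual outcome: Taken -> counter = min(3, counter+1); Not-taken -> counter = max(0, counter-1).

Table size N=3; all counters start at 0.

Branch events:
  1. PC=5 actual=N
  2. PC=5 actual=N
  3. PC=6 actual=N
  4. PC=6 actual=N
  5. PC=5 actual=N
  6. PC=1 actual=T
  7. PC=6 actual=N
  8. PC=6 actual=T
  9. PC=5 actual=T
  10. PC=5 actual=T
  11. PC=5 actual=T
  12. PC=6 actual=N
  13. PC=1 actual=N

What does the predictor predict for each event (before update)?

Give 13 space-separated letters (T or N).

Ev 1: PC=5 idx=2 pred=N actual=N -> ctr[2]=0
Ev 2: PC=5 idx=2 pred=N actual=N -> ctr[2]=0
Ev 3: PC=6 idx=0 pred=N actual=N -> ctr[0]=0
Ev 4: PC=6 idx=0 pred=N actual=N -> ctr[0]=0
Ev 5: PC=5 idx=2 pred=N actual=N -> ctr[2]=0
Ev 6: PC=1 idx=1 pred=N actual=T -> ctr[1]=1
Ev 7: PC=6 idx=0 pred=N actual=N -> ctr[0]=0
Ev 8: PC=6 idx=0 pred=N actual=T -> ctr[0]=1
Ev 9: PC=5 idx=2 pred=N actual=T -> ctr[2]=1
Ev 10: PC=5 idx=2 pred=N actual=T -> ctr[2]=2
Ev 11: PC=5 idx=2 pred=T actual=T -> ctr[2]=3
Ev 12: PC=6 idx=0 pred=N actual=N -> ctr[0]=0
Ev 13: PC=1 idx=1 pred=N actual=N -> ctr[1]=0

Answer: N N N N N N N N N N T N N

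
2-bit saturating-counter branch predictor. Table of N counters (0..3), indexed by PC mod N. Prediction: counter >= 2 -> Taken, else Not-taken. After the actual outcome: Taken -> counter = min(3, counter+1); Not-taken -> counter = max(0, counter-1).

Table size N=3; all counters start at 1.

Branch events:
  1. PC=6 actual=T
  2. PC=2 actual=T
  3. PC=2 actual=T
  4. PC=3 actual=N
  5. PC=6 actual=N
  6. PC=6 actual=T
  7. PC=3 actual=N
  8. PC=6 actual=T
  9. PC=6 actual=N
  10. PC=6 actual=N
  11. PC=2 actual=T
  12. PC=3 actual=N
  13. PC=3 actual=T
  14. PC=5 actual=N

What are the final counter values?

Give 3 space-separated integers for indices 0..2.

Ev 1: PC=6 idx=0 pred=N actual=T -> ctr[0]=2
Ev 2: PC=2 idx=2 pred=N actual=T -> ctr[2]=2
Ev 3: PC=2 idx=2 pred=T actual=T -> ctr[2]=3
Ev 4: PC=3 idx=0 pred=T actual=N -> ctr[0]=1
Ev 5: PC=6 idx=0 pred=N actual=N -> ctr[0]=0
Ev 6: PC=6 idx=0 pred=N actual=T -> ctr[0]=1
Ev 7: PC=3 idx=0 pred=N actual=N -> ctr[0]=0
Ev 8: PC=6 idx=0 pred=N actual=T -> ctr[0]=1
Ev 9: PC=6 idx=0 pred=N actual=N -> ctr[0]=0
Ev 10: PC=6 idx=0 pred=N actual=N -> ctr[0]=0
Ev 11: PC=2 idx=2 pred=T actual=T -> ctr[2]=3
Ev 12: PC=3 idx=0 pred=N actual=N -> ctr[0]=0
Ev 13: PC=3 idx=0 pred=N actual=T -> ctr[0]=1
Ev 14: PC=5 idx=2 pred=T actual=N -> ctr[2]=2

Answer: 1 1 2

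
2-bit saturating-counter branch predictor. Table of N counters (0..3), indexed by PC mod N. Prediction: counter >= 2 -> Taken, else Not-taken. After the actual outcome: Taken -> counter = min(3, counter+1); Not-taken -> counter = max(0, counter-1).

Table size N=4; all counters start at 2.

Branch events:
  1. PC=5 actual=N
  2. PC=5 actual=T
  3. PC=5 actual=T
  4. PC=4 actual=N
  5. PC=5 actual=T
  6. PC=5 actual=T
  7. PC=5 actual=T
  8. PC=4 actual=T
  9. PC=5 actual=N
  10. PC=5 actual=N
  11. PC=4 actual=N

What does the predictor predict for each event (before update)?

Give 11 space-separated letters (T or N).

Answer: T N T T T T T N T T T

Derivation:
Ev 1: PC=5 idx=1 pred=T actual=N -> ctr[1]=1
Ev 2: PC=5 idx=1 pred=N actual=T -> ctr[1]=2
Ev 3: PC=5 idx=1 pred=T actual=T -> ctr[1]=3
Ev 4: PC=4 idx=0 pred=T actual=N -> ctr[0]=1
Ev 5: PC=5 idx=1 pred=T actual=T -> ctr[1]=3
Ev 6: PC=5 idx=1 pred=T actual=T -> ctr[1]=3
Ev 7: PC=5 idx=1 pred=T actual=T -> ctr[1]=3
Ev 8: PC=4 idx=0 pred=N actual=T -> ctr[0]=2
Ev 9: PC=5 idx=1 pred=T actual=N -> ctr[1]=2
Ev 10: PC=5 idx=1 pred=T actual=N -> ctr[1]=1
Ev 11: PC=4 idx=0 pred=T actual=N -> ctr[0]=1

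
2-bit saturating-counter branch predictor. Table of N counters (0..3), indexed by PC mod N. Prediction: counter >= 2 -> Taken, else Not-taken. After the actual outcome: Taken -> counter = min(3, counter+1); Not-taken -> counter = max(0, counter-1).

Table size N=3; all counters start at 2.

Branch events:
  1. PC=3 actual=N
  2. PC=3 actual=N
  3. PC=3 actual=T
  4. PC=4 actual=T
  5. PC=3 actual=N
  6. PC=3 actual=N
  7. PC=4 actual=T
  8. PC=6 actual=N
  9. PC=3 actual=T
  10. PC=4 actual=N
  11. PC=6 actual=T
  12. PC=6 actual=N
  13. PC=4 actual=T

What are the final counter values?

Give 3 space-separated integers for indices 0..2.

Answer: 1 3 2

Derivation:
Ev 1: PC=3 idx=0 pred=T actual=N -> ctr[0]=1
Ev 2: PC=3 idx=0 pred=N actual=N -> ctr[0]=0
Ev 3: PC=3 idx=0 pred=N actual=T -> ctr[0]=1
Ev 4: PC=4 idx=1 pred=T actual=T -> ctr[1]=3
Ev 5: PC=3 idx=0 pred=N actual=N -> ctr[0]=0
Ev 6: PC=3 idx=0 pred=N actual=N -> ctr[0]=0
Ev 7: PC=4 idx=1 pred=T actual=T -> ctr[1]=3
Ev 8: PC=6 idx=0 pred=N actual=N -> ctr[0]=0
Ev 9: PC=3 idx=0 pred=N actual=T -> ctr[0]=1
Ev 10: PC=4 idx=1 pred=T actual=N -> ctr[1]=2
Ev 11: PC=6 idx=0 pred=N actual=T -> ctr[0]=2
Ev 12: PC=6 idx=0 pred=T actual=N -> ctr[0]=1
Ev 13: PC=4 idx=1 pred=T actual=T -> ctr[1]=3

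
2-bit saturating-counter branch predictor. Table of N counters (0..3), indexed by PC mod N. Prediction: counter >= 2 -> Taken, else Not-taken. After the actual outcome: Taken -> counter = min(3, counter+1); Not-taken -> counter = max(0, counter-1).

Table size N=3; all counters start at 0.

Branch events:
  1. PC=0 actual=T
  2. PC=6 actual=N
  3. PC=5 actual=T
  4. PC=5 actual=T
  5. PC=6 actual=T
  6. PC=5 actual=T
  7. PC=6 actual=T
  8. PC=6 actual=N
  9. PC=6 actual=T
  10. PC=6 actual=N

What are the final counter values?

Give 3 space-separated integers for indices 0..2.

Ev 1: PC=0 idx=0 pred=N actual=T -> ctr[0]=1
Ev 2: PC=6 idx=0 pred=N actual=N -> ctr[0]=0
Ev 3: PC=5 idx=2 pred=N actual=T -> ctr[2]=1
Ev 4: PC=5 idx=2 pred=N actual=T -> ctr[2]=2
Ev 5: PC=6 idx=0 pred=N actual=T -> ctr[0]=1
Ev 6: PC=5 idx=2 pred=T actual=T -> ctr[2]=3
Ev 7: PC=6 idx=0 pred=N actual=T -> ctr[0]=2
Ev 8: PC=6 idx=0 pred=T actual=N -> ctr[0]=1
Ev 9: PC=6 idx=0 pred=N actual=T -> ctr[0]=2
Ev 10: PC=6 idx=0 pred=T actual=N -> ctr[0]=1

Answer: 1 0 3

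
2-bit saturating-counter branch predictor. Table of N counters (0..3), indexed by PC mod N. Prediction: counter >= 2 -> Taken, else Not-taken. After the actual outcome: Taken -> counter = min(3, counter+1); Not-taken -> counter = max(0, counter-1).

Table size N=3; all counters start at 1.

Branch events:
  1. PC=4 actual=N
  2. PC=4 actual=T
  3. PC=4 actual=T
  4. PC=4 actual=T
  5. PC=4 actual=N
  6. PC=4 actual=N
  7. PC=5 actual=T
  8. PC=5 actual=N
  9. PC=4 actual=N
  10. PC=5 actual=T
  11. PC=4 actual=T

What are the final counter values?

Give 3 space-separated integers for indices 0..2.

Ev 1: PC=4 idx=1 pred=N actual=N -> ctr[1]=0
Ev 2: PC=4 idx=1 pred=N actual=T -> ctr[1]=1
Ev 3: PC=4 idx=1 pred=N actual=T -> ctr[1]=2
Ev 4: PC=4 idx=1 pred=T actual=T -> ctr[1]=3
Ev 5: PC=4 idx=1 pred=T actual=N -> ctr[1]=2
Ev 6: PC=4 idx=1 pred=T actual=N -> ctr[1]=1
Ev 7: PC=5 idx=2 pred=N actual=T -> ctr[2]=2
Ev 8: PC=5 idx=2 pred=T actual=N -> ctr[2]=1
Ev 9: PC=4 idx=1 pred=N actual=N -> ctr[1]=0
Ev 10: PC=5 idx=2 pred=N actual=T -> ctr[2]=2
Ev 11: PC=4 idx=1 pred=N actual=T -> ctr[1]=1

Answer: 1 1 2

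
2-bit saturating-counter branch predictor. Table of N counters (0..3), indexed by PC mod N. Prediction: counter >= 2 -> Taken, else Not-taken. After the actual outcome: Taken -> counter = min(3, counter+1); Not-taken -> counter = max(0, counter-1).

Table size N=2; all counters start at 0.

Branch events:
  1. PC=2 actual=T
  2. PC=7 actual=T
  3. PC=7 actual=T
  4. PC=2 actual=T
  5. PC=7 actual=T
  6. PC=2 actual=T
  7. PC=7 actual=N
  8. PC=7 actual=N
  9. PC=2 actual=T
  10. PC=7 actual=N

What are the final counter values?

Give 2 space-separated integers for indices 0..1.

Answer: 3 0

Derivation:
Ev 1: PC=2 idx=0 pred=N actual=T -> ctr[0]=1
Ev 2: PC=7 idx=1 pred=N actual=T -> ctr[1]=1
Ev 3: PC=7 idx=1 pred=N actual=T -> ctr[1]=2
Ev 4: PC=2 idx=0 pred=N actual=T -> ctr[0]=2
Ev 5: PC=7 idx=1 pred=T actual=T -> ctr[1]=3
Ev 6: PC=2 idx=0 pred=T actual=T -> ctr[0]=3
Ev 7: PC=7 idx=1 pred=T actual=N -> ctr[1]=2
Ev 8: PC=7 idx=1 pred=T actual=N -> ctr[1]=1
Ev 9: PC=2 idx=0 pred=T actual=T -> ctr[0]=3
Ev 10: PC=7 idx=1 pred=N actual=N -> ctr[1]=0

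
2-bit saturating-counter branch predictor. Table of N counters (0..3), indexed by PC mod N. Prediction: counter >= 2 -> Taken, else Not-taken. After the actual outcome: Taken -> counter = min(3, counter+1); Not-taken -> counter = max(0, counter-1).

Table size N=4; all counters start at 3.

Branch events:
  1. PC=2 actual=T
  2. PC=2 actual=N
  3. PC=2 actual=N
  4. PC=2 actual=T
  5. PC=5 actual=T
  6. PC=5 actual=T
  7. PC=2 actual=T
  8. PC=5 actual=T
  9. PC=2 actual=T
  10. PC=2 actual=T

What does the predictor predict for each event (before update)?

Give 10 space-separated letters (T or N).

Answer: T T T N T T T T T T

Derivation:
Ev 1: PC=2 idx=2 pred=T actual=T -> ctr[2]=3
Ev 2: PC=2 idx=2 pred=T actual=N -> ctr[2]=2
Ev 3: PC=2 idx=2 pred=T actual=N -> ctr[2]=1
Ev 4: PC=2 idx=2 pred=N actual=T -> ctr[2]=2
Ev 5: PC=5 idx=1 pred=T actual=T -> ctr[1]=3
Ev 6: PC=5 idx=1 pred=T actual=T -> ctr[1]=3
Ev 7: PC=2 idx=2 pred=T actual=T -> ctr[2]=3
Ev 8: PC=5 idx=1 pred=T actual=T -> ctr[1]=3
Ev 9: PC=2 idx=2 pred=T actual=T -> ctr[2]=3
Ev 10: PC=2 idx=2 pred=T actual=T -> ctr[2]=3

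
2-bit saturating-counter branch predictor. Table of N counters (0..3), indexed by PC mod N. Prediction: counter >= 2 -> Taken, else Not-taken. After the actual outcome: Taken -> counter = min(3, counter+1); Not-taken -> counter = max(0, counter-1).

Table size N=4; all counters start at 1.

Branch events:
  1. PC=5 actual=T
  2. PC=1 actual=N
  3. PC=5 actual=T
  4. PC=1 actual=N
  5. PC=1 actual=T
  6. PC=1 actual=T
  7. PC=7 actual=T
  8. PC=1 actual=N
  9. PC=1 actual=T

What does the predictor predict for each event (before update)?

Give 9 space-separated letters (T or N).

Ev 1: PC=5 idx=1 pred=N actual=T -> ctr[1]=2
Ev 2: PC=1 idx=1 pred=T actual=N -> ctr[1]=1
Ev 3: PC=5 idx=1 pred=N actual=T -> ctr[1]=2
Ev 4: PC=1 idx=1 pred=T actual=N -> ctr[1]=1
Ev 5: PC=1 idx=1 pred=N actual=T -> ctr[1]=2
Ev 6: PC=1 idx=1 pred=T actual=T -> ctr[1]=3
Ev 7: PC=7 idx=3 pred=N actual=T -> ctr[3]=2
Ev 8: PC=1 idx=1 pred=T actual=N -> ctr[1]=2
Ev 9: PC=1 idx=1 pred=T actual=T -> ctr[1]=3

Answer: N T N T N T N T T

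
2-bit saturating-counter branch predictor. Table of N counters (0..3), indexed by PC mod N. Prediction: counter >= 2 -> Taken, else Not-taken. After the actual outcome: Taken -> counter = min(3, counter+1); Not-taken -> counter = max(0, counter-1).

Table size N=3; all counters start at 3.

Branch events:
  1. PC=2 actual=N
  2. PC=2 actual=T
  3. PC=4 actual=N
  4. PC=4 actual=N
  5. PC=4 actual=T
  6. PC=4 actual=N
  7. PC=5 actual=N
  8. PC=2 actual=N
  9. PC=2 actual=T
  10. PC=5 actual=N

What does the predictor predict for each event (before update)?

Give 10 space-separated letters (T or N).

Answer: T T T T N T T T N T

Derivation:
Ev 1: PC=2 idx=2 pred=T actual=N -> ctr[2]=2
Ev 2: PC=2 idx=2 pred=T actual=T -> ctr[2]=3
Ev 3: PC=4 idx=1 pred=T actual=N -> ctr[1]=2
Ev 4: PC=4 idx=1 pred=T actual=N -> ctr[1]=1
Ev 5: PC=4 idx=1 pred=N actual=T -> ctr[1]=2
Ev 6: PC=4 idx=1 pred=T actual=N -> ctr[1]=1
Ev 7: PC=5 idx=2 pred=T actual=N -> ctr[2]=2
Ev 8: PC=2 idx=2 pred=T actual=N -> ctr[2]=1
Ev 9: PC=2 idx=2 pred=N actual=T -> ctr[2]=2
Ev 10: PC=5 idx=2 pred=T actual=N -> ctr[2]=1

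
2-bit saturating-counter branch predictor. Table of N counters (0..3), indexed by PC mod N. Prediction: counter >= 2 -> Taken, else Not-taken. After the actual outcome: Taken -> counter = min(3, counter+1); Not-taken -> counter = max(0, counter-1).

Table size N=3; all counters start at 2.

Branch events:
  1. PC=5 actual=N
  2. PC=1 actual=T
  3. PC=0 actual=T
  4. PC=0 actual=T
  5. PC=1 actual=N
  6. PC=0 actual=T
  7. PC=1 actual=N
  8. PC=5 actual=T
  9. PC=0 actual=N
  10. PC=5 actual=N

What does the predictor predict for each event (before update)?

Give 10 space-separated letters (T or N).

Answer: T T T T T T T N T T

Derivation:
Ev 1: PC=5 idx=2 pred=T actual=N -> ctr[2]=1
Ev 2: PC=1 idx=1 pred=T actual=T -> ctr[1]=3
Ev 3: PC=0 idx=0 pred=T actual=T -> ctr[0]=3
Ev 4: PC=0 idx=0 pred=T actual=T -> ctr[0]=3
Ev 5: PC=1 idx=1 pred=T actual=N -> ctr[1]=2
Ev 6: PC=0 idx=0 pred=T actual=T -> ctr[0]=3
Ev 7: PC=1 idx=1 pred=T actual=N -> ctr[1]=1
Ev 8: PC=5 idx=2 pred=N actual=T -> ctr[2]=2
Ev 9: PC=0 idx=0 pred=T actual=N -> ctr[0]=2
Ev 10: PC=5 idx=2 pred=T actual=N -> ctr[2]=1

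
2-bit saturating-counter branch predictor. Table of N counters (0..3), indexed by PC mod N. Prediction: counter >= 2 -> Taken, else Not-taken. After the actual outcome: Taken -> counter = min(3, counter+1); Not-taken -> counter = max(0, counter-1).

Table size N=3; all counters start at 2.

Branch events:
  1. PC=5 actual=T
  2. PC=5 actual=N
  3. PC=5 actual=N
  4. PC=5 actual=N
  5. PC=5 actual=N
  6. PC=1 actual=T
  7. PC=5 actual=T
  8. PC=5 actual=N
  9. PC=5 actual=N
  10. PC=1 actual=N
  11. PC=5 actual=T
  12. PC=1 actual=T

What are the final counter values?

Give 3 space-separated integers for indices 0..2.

Ev 1: PC=5 idx=2 pred=T actual=T -> ctr[2]=3
Ev 2: PC=5 idx=2 pred=T actual=N -> ctr[2]=2
Ev 3: PC=5 idx=2 pred=T actual=N -> ctr[2]=1
Ev 4: PC=5 idx=2 pred=N actual=N -> ctr[2]=0
Ev 5: PC=5 idx=2 pred=N actual=N -> ctr[2]=0
Ev 6: PC=1 idx=1 pred=T actual=T -> ctr[1]=3
Ev 7: PC=5 idx=2 pred=N actual=T -> ctr[2]=1
Ev 8: PC=5 idx=2 pred=N actual=N -> ctr[2]=0
Ev 9: PC=5 idx=2 pred=N actual=N -> ctr[2]=0
Ev 10: PC=1 idx=1 pred=T actual=N -> ctr[1]=2
Ev 11: PC=5 idx=2 pred=N actual=T -> ctr[2]=1
Ev 12: PC=1 idx=1 pred=T actual=T -> ctr[1]=3

Answer: 2 3 1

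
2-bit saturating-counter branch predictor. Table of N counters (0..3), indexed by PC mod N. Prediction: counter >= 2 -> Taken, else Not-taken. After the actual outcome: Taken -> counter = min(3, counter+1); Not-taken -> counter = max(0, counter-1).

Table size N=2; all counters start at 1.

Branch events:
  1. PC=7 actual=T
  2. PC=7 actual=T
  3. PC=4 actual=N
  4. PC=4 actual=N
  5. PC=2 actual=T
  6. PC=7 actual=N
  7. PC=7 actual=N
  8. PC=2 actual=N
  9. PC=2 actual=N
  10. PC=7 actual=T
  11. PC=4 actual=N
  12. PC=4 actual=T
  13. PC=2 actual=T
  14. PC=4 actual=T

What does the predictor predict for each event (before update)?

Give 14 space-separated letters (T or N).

Ev 1: PC=7 idx=1 pred=N actual=T -> ctr[1]=2
Ev 2: PC=7 idx=1 pred=T actual=T -> ctr[1]=3
Ev 3: PC=4 idx=0 pred=N actual=N -> ctr[0]=0
Ev 4: PC=4 idx=0 pred=N actual=N -> ctr[0]=0
Ev 5: PC=2 idx=0 pred=N actual=T -> ctr[0]=1
Ev 6: PC=7 idx=1 pred=T actual=N -> ctr[1]=2
Ev 7: PC=7 idx=1 pred=T actual=N -> ctr[1]=1
Ev 8: PC=2 idx=0 pred=N actual=N -> ctr[0]=0
Ev 9: PC=2 idx=0 pred=N actual=N -> ctr[0]=0
Ev 10: PC=7 idx=1 pred=N actual=T -> ctr[1]=2
Ev 11: PC=4 idx=0 pred=N actual=N -> ctr[0]=0
Ev 12: PC=4 idx=0 pred=N actual=T -> ctr[0]=1
Ev 13: PC=2 idx=0 pred=N actual=T -> ctr[0]=2
Ev 14: PC=4 idx=0 pred=T actual=T -> ctr[0]=3

Answer: N T N N N T T N N N N N N T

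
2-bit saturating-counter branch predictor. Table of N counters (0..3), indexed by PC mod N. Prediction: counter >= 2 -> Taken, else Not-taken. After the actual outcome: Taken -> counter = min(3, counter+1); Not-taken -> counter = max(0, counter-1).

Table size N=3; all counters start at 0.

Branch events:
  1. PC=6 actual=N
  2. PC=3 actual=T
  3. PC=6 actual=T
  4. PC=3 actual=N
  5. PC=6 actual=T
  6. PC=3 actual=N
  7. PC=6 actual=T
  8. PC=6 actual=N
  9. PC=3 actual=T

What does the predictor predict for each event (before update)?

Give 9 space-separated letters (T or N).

Ev 1: PC=6 idx=0 pred=N actual=N -> ctr[0]=0
Ev 2: PC=3 idx=0 pred=N actual=T -> ctr[0]=1
Ev 3: PC=6 idx=0 pred=N actual=T -> ctr[0]=2
Ev 4: PC=3 idx=0 pred=T actual=N -> ctr[0]=1
Ev 5: PC=6 idx=0 pred=N actual=T -> ctr[0]=2
Ev 6: PC=3 idx=0 pred=T actual=N -> ctr[0]=1
Ev 7: PC=6 idx=0 pred=N actual=T -> ctr[0]=2
Ev 8: PC=6 idx=0 pred=T actual=N -> ctr[0]=1
Ev 9: PC=3 idx=0 pred=N actual=T -> ctr[0]=2

Answer: N N N T N T N T N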